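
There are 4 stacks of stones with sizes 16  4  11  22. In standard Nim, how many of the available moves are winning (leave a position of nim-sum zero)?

1

Nim-sum: 16 ^ 4 ^ 11 ^ 22 = 9.
The overall nim-sum is X = 9. A stack of size p has a winning move iff p XOR X < p (reduce it to p XOR X).
  16: 16 XOR 9 = 25 ≥ 16 — no move.
  4: 4 XOR 9 = 13 ≥ 4 — no move.
  11: 11 XOR 9 = 2 < 11 — winning move (to 2).
  22: 22 XOR 9 = 31 ≥ 22 — no move.
That gives 1 winning move.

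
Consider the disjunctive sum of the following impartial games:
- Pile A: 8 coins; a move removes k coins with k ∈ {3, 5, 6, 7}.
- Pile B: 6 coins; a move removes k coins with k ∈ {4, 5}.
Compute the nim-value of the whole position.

3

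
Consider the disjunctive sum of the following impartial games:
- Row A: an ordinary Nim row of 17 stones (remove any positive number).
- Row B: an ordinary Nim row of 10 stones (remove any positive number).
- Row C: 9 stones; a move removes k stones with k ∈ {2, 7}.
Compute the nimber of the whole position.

27

Row A is a plain Nim row of size 17, so its Grundy value is 17.
Row B is a plain Nim row of size 10, so its Grundy value is 10.
For row C, compute g(0), g(1), … with moves {2, 7}:
g(0) = mex{} = 0
g(1) = mex{} = 0
g(2) = mex{0} = 1
g(3) = mex{0} = 1
g(4) = mex{1} = 0
g(5) = mex{1} = 0
g(6) = mex{0} = 1
g(7) = mex{0} = 1
g(8) = mex{0,1} = 2
g(9) = mex{1} = 0
So g(9) = 0.
By the Sprague-Grundy theorem, the Grundy value of a sum of independent games is the XOR of the component values.
Combined value = 17 ⊕ 10 ⊕ 0 = 27.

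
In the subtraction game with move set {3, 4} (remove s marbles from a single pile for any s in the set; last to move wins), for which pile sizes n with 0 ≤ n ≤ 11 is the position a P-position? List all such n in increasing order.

0, 1, 2, 7, 8, 9

Grundy values for subtraction set {3, 4}:
g(0) = mex{} = 0
g(1) = mex{} = 0
g(2) = mex{} = 0
g(3) = mex{0} = 1
g(4) = mex{0} = 1
g(5) = mex{0} = 1
g(6) = mex{0,1} = 2
g(7) = mex{1} = 0
g(8) = mex{1} = 0
g(9) = mex{1,2} = 0
g(10) = mex{0,2} = 1
g(11) = mex{0} = 1
The P-positions (g = 0) in 0..11 are 0, 1, 2, 7, 8, 9.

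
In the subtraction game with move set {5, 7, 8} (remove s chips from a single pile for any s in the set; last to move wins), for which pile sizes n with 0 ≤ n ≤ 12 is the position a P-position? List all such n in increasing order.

Grundy values for subtraction set {5, 7, 8}:
k:     0  1  2  3  4  5  6  7  8  9 10 11 12
g(k):  0  0  0  0  0  1  1  1  1  1  2  2  2
The P-positions (g = 0) in 0..12 are 0, 1, 2, 3, 4.

0, 1, 2, 3, 4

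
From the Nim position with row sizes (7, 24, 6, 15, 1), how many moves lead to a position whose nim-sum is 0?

1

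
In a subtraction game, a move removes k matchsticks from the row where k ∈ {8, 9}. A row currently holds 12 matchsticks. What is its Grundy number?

Grundy values for subtraction set {8, 9}:
k:     0  1  2  3  4  5  6  7  8  9 10 11 12
g(k):  0  0  0  0  0  0  0  0  1  1  1  1  1
So g(12) = 1.

1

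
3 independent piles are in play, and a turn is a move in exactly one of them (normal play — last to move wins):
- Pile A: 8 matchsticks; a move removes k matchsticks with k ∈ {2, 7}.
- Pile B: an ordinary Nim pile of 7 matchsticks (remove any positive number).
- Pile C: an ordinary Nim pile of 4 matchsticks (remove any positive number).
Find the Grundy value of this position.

1

For pile A, compute g(0), g(1), … with moves {2, 7}:
k:     0  1  2  3  4  5  6  7  8
g(k):  0  0  1  1  0  0  1  1  2
So g(8) = 2.
Pile B is a plain Nim pile of size 7, so its Grundy value is 7.
Pile C is a plain Nim pile of size 4, so its Grundy value is 4.
By the Sprague-Grundy theorem, the Grundy value of a sum of independent games is the XOR of the component values.
Combined value = 2 ⊕ 7 ⊕ 4 = 1.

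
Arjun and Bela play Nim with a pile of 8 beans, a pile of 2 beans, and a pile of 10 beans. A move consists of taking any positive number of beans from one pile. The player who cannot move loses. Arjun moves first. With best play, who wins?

Bela wins

Compute the nim-sum pairwise:
8 XOR 2 = 10
10 XOR 10 = 0
The nim-sum is 0, so this is a P-position: the player to move is in a losing position under optimal play; Arjun is about to move from it and so loses — Bela wins.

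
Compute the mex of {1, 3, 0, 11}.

2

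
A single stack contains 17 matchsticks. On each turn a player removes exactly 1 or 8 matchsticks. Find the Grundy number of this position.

Grundy values for subtraction set {1, 8}:
k:     0  1  2  3  4  5  6  7  8  9 10 11 12 13 14 15 16 17
g(k):  0  1  0  1  0  1  0  1  2  0  1  0  1  0  1  0  1  2
So g(17) = 2.

2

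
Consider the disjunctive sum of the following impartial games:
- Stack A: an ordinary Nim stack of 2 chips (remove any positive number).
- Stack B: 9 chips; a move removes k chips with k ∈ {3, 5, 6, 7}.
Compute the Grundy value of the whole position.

1

Stack A is a plain Nim stack of size 2, so its Grundy value is 2.
Build the Grundy sequence for stack B with g(k) = mex{g(k−s) : s ∈ {3, 5, 6, 7}, s ≤ k}:
k:     0  1  2  3  4  5  6  7  8  9
g(k):  0  0  0  1  1  1  2  2  2  3
So g(9) = 3.
By the Sprague-Grundy theorem, the Grundy value of a sum of independent games is the XOR of the component values.
Combined value = 2 XOR 3 = 1.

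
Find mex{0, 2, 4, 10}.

0 is in the set but 1 is not, so the mex is 1.

1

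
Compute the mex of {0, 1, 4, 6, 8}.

2

The values 0, 1 are all present; 2 is the first non-negative integer missing from the set.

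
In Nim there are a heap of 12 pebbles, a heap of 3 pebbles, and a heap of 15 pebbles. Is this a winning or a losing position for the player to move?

Losing position

Compute the nim-sum pairwise:
12 XOR 3 = 15
15 XOR 15 = 0
The nim-sum is 0, so this is a P-position: the player to move is in a losing position under optimal play.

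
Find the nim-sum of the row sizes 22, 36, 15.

61

Write each in binary and XOR column by column:
  010110  (22)
  100100  (36)
  001111  (15)
  ------
  111101  (61)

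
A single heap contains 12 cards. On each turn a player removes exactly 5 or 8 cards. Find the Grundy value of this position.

Build the Grundy sequence with g(k) = mex{g(k−s) : s ∈ {5, 8}, s ≤ k}:
k:     0  1  2  3  4  5  6  7  8  9 10 11 12
g(k):  0  0  0  0  0  1  1  1  1  1  2  2  2
So g(12) = 2.

2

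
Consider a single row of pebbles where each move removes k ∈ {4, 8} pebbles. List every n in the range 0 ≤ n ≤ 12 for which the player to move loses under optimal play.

0, 1, 2, 3, 12

Build the Grundy sequence with g(k) = mex{g(k−s) : s ∈ {4, 8}, s ≤ k}:
g(0) = mex{} = 0
g(1) = mex{} = 0
g(2) = mex{} = 0
g(3) = mex{} = 0
g(4) = mex{0} = 1
g(5) = mex{0} = 1
g(6) = mex{0} = 1
g(7) = mex{0} = 1
g(8) = mex{0,1} = 2
g(9) = mex{0,1} = 2
g(10) = mex{0,1} = 2
g(11) = mex{0,1} = 2
g(12) = mex{1,2} = 0
The P-positions (g = 0) in 0..12 are 0, 1, 2, 3, 12.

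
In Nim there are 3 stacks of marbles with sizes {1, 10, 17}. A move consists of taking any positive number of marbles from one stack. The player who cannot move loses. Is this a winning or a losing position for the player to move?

Winning position

Write each in binary and XOR column by column:
  00001  (1)
  01010  (10)
  10001  (17)
  -----
  11010  (26)
The nim-sum is 26 ≠ 0, so this is an N-position: the player to move can win.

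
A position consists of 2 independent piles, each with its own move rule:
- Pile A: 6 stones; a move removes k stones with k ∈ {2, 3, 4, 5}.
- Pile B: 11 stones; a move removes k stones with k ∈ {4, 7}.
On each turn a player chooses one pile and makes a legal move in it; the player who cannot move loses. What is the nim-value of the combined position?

3

For pile A, compute g(0), g(1), … with moves {2, 3, 4, 5}:
k:     0  1  2  3  4  5  6
g(k):  0  0  1  1  2  2  3
So g(6) = 3.
For pile B, compute g(0), g(1), … with moves {4, 7}:
g(0) = mex{} = 0
g(1) = mex{} = 0
g(2) = mex{} = 0
g(3) = mex{} = 0
g(4) = mex{0} = 1
g(5) = mex{0} = 1
g(6) = mex{0} = 1
g(7) = mex{0} = 1
g(8) = mex{0,1} = 2
g(9) = mex{0,1} = 2
g(10) = mex{0,1} = 2
g(11) = mex{1} = 0
So g(11) = 0.
The value of a disjunctive sum is the nim-sum of the parts.
Combined value = 3 ⊕ 0 = 3.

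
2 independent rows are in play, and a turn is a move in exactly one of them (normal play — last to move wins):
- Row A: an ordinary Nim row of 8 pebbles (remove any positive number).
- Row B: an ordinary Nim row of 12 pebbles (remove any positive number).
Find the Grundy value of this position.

Row A is a plain Nim row of size 8, so its Grundy value is 8.
Row B is a plain Nim row of size 12, so its Grundy value is 12.
By the Sprague-Grundy theorem, the Grundy value of a sum of independent games is the XOR of the component values.
Combined value = 8 ⊕ 12 = 4.

4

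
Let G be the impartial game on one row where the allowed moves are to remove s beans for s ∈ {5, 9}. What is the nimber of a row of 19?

Build the Grundy sequence with g(k) = mex{g(k−s) : s ∈ {5, 9}, s ≤ k}:
k:     0  1  2  3  4  5  6  7  8  9 10 11 12 13 14 15 16 17 18 19
g(k):  0  0  0  0  0  1  1  1  1  1  2  2  2  2  0  0  0  0  0  1
So g(19) = 1.

1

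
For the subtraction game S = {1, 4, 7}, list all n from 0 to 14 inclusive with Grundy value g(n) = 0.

0, 2, 5, 8, 10, 13

Compute g(0), g(1), … for moves {1, 4, 7}:
k:     0  1  2  3  4  5  6  7  8  9 10 11 12 13 14
g(k):  0  1  0  1  2  0  1  2  0  1  0  1  2  0  1
The P-positions (g = 0) in 0..14 are 0, 2, 5, 8, 10, 13.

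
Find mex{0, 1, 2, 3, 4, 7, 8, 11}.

5

The values 0, 1, 2, 3, 4 are all present; 5 is the first non-negative integer missing from the set.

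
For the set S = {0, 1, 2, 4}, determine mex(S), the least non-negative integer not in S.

The values 0, 1, 2 are all present; 3 is the first non-negative integer missing from the set.

3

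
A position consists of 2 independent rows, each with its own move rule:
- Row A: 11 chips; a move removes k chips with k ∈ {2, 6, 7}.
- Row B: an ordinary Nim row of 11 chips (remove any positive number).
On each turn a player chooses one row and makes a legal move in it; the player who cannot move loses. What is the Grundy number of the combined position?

Grundy values for row A (subtraction set {2, 6, 7}):
k:     0  1  2  3  4  5  6  7  8  9 10 11
g(k):  0  0  1  1  0  0  1  1  2  0  3  1
So g(11) = 1.
Row B is a plain Nim row of size 11, so its Grundy value is 11.
The value of a disjunctive sum is the nim-sum of the parts.
Combined value = 1 ⊕ 11 = 10.

10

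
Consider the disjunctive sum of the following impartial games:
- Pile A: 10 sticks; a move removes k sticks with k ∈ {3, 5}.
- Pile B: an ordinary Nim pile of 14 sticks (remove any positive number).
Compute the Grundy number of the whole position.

For pile A, compute g(0), g(1), … with moves {3, 5}:
g(0) = mex{} = 0
g(1) = mex{} = 0
g(2) = mex{} = 0
g(3) = mex{0} = 1
g(4) = mex{0} = 1
g(5) = mex{0} = 1
g(6) = mex{0,1} = 2
g(7) = mex{0,1} = 2
g(8) = mex{1} = 0
g(9) = mex{1,2} = 0
g(10) = mex{1,2} = 0
So g(10) = 0.
Pile B is a plain Nim pile of size 14, so its Grundy value is 14.
The value of a disjunctive sum is the nim-sum of the parts.
Combined value = 0 XOR 14 = 14.

14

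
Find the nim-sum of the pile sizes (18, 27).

9

Compute the nim-sum pairwise:
18 ⊕ 27 = 9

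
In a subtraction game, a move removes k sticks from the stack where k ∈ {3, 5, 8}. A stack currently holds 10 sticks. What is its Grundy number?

3

Build the Grundy sequence with g(k) = mex{g(k−s) : s ∈ {3, 5, 8}, s ≤ k}:
k:     0  1  2  3  4  5  6  7  8  9 10
g(k):  0  0  0  1  1  1  2  2  2  3  3
So g(10) = 3.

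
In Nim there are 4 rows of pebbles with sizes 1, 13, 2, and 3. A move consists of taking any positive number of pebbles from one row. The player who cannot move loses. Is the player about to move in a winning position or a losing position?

In binary:
  0001  (1)
  1101  (13)
  0010  (2)
  0011  (3)
  ----
  1101  (13)
The nim-sum is 13 ≠ 0, so this is an N-position: the player to move can win.

Winning position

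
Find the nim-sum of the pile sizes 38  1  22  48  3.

2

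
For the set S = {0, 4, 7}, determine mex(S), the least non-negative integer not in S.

0 is in the set but 1 is not, so the mex is 1.

1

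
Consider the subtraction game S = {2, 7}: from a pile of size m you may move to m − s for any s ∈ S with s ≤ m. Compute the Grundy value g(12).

1

Compute g(0), g(1), … for moves {2, 7}:
g(0) = mex{} = 0
g(1) = mex{} = 0
g(2) = mex{0} = 1
g(3) = mex{0} = 1
g(4) = mex{1} = 0
g(5) = mex{1} = 0
g(6) = mex{0} = 1
g(7) = mex{0} = 1
g(8) = mex{0,1} = 2
g(9) = mex{1} = 0
g(10) = mex{1,2} = 0
g(11) = mex{0} = 1
g(12) = mex{0} = 1
So g(12) = 1.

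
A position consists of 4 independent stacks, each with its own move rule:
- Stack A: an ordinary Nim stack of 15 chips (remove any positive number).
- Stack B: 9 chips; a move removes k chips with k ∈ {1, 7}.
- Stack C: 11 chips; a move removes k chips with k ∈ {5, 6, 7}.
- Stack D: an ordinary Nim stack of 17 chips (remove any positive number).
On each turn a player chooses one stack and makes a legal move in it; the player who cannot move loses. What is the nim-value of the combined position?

Stack A is a plain Nim stack of size 15, so its Grundy value is 15.
For stack B, compute g(0), g(1), … with moves {1, 7}:
g(0) = mex{} = 0
g(1) = mex{0} = 1
g(2) = mex{1} = 0
g(3) = mex{0} = 1
g(4) = mex{1} = 0
g(5) = mex{0} = 1
g(6) = mex{1} = 0
g(7) = mex{0} = 1
g(8) = mex{1} = 0
g(9) = mex{0} = 1
So g(9) = 1.
For stack C, compute g(0), g(1), … with moves {5, 6, 7}:
g(0) = mex{} = 0
g(1) = mex{} = 0
g(2) = mex{} = 0
g(3) = mex{} = 0
g(4) = mex{} = 0
g(5) = mex{0} = 1
g(6) = mex{0} = 1
g(7) = mex{0} = 1
g(8) = mex{0} = 1
g(9) = mex{0} = 1
g(10) = mex{0,1} = 2
g(11) = mex{0,1} = 2
So g(11) = 2.
Stack D is a plain Nim stack of size 17, so its Grundy value is 17.
By the Sprague-Grundy theorem, the Grundy value of a sum of independent games is the XOR of the component values.
Combined value = 15 ⊕ 1 ⊕ 2 ⊕ 17 = 29.

29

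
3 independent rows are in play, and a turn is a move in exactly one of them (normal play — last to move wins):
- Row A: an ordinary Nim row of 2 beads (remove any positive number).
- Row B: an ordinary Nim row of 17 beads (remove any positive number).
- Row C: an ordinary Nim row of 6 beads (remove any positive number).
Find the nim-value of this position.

Row A is a plain Nim row of size 2, so its Grundy value is 2.
Row B is a plain Nim row of size 17, so its Grundy value is 17.
Row C is a plain Nim row of size 6, so its Grundy value is 6.
The value of a disjunctive sum is the nim-sum of the parts.
Combined value = 2 XOR 17 XOR 6 = 21.

21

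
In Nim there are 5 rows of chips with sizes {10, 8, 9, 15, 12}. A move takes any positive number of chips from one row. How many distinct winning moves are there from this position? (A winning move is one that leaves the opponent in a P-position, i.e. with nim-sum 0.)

5

Compute the nim-sum pairwise:
10 XOR 8 = 2
2 XOR 9 = 11
11 XOR 15 = 4
4 XOR 12 = 8
The overall nim-sum is X = 8. A row of size p has a winning move iff p XOR X < p (reduce it to p XOR X).
  10: 10 XOR 8 = 2 < 10 — winning move (to 2).
  8: 8 XOR 8 = 0 < 8 — winning move (to 0).
  9: 9 XOR 8 = 1 < 9 — winning move (to 1).
  15: 15 XOR 8 = 7 < 15 — winning move (to 7).
  12: 12 XOR 8 = 4 < 12 — winning move (to 4).
That gives 5 winning moves.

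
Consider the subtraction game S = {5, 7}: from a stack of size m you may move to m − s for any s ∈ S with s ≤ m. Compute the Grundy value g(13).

0

Grundy values for subtraction set {5, 7}:
g(0) = mex{} = 0
g(1) = mex{} = 0
g(2) = mex{} = 0
g(3) = mex{} = 0
g(4) = mex{} = 0
g(5) = mex{0} = 1
g(6) = mex{0} = 1
g(7) = mex{0} = 1
g(8) = mex{0} = 1
g(9) = mex{0} = 1
g(10) = mex{0,1} = 2
g(11) = mex{0,1} = 2
g(12) = mex{1} = 0
g(13) = mex{1} = 0
So g(13) = 0.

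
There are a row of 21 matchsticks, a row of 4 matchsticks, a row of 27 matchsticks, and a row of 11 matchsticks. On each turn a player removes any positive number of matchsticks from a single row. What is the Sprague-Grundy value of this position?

1

Bitwise XOR of the heap sizes:
  10101  (21)
  00100  (4)
  11011  (27)
  01011  (11)
  -----
  00001  (1)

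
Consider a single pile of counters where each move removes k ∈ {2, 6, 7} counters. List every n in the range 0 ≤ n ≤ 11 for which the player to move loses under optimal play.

0, 1, 4, 5, 9

Grundy values for subtraction set {2, 6, 7}:
k:     0  1  2  3  4  5  6  7  8  9 10 11
g(k):  0  0  1  1  0  0  1  1  2  0  3  1
The P-positions (g = 0) in 0..11 are 0, 1, 4, 5, 9.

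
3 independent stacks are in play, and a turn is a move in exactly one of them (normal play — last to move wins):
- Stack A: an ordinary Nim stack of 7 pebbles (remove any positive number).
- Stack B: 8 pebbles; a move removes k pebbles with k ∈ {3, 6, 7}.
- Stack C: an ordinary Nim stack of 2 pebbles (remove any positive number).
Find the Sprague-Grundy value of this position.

7

Stack A is a plain Nim stack of size 7, so its Grundy value is 7.
For stack B, compute g(0), g(1), … with moves {3, 6, 7}:
k:     0  1  2  3  4  5  6  7  8
g(k):  0  0  0  1  1  1  2  2  2
So g(8) = 2.
Stack C is a plain Nim stack of size 2, so its Grundy value is 2.
The value of a disjunctive sum is the nim-sum of the parts.
Combined value = 7 XOR 2 XOR 2 = 7.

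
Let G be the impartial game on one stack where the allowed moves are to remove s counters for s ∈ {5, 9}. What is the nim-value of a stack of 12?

Grundy values for subtraction set {5, 9}:
k:     0  1  2  3  4  5  6  7  8  9 10 11 12
g(k):  0  0  0  0  0  1  1  1  1  1  2  2  2
So g(12) = 2.

2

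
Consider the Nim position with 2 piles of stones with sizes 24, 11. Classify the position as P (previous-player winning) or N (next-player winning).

Compute the nim-sum pairwise:
24 ^ 11 = 19
The nim-sum is 19 ≠ 0, so this is an N-position: the player to move can win.

N-position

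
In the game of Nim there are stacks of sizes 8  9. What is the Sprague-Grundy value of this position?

1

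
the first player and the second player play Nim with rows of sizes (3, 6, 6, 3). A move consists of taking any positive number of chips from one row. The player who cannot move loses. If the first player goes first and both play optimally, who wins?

the second player wins

Compute the nim-sum pairwise:
3 ^ 6 = 5
5 ^ 6 = 3
3 ^ 3 = 0
The nim-sum is 0, so this is a P-position: the player to move is in a losing position under optimal play; the first player is about to move from it and so loses — the second player wins.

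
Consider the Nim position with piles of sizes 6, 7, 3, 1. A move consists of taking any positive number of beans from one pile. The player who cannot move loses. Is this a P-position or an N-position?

Write each in binary and XOR column by column:
  110  (6)
  111  (7)
  011  (3)
  001  (1)
  ---
  011  (3)
The nim-sum is 3 ≠ 0, so this is an N-position: the player to move can win.

N-position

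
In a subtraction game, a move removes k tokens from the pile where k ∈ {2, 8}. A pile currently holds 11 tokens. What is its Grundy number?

0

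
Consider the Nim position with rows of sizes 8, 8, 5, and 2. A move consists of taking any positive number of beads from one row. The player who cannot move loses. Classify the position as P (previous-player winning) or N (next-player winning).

N-position

Compute the nim-sum pairwise:
8 ⊕ 8 = 0
0 ⊕ 5 = 5
5 ⊕ 2 = 7
The nim-sum is 7 ≠ 0, so this is an N-position: the player to move can win.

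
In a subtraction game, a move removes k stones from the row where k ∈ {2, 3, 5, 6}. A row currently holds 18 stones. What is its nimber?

Grundy values for subtraction set {2, 3, 5, 6}:
k:     0  1  2  3  4  5  6  7  8  9 10 11 12 13 14 15 16 17 18
g(k):  0  0  1  1  2  2  3  3  0  0  1  1  2  2  3  3  0  0  1
So g(18) = 1.

1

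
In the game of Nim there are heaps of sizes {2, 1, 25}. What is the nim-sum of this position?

26

Nim-sum: 2 XOR 1 XOR 25 = 26.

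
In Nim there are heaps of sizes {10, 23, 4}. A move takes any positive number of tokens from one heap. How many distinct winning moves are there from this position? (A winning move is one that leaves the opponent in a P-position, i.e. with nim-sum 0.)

1

Nim-sum: 10 ⊕ 23 ⊕ 4 = 25.
The overall nim-sum is X = 25. A heap of size p has a winning move iff p XOR X < p (reduce it to p XOR X).
  10: 10 XOR 25 = 19 ≥ 10 — no move.
  23: 23 XOR 25 = 14 < 23 — winning move (to 14).
  4: 4 XOR 25 = 29 ≥ 4 — no move.
That gives 1 winning move.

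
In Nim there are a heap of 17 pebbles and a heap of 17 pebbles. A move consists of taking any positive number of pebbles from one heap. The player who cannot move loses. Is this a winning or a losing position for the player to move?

Write each in binary and XOR column by column:
  10001  (17)
  10001  (17)
  -----
  00000  (0)
The nim-sum is 0, so this is a P-position: the player to move is in a losing position under optimal play.

Losing position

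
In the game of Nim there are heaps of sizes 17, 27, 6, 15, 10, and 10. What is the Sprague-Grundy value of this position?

Nim-sum: 17 ^ 27 ^ 6 ^ 15 ^ 10 ^ 10 = 3.

3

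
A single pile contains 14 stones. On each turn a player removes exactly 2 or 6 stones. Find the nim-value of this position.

Grundy values for subtraction set {2, 6}:
k:     0  1  2  3  4  5  6  7  8  9 10 11 12 13 14
g(k):  0  0  1  1  0  0  1  1  0  0  1  1  0  0  1
So g(14) = 1.

1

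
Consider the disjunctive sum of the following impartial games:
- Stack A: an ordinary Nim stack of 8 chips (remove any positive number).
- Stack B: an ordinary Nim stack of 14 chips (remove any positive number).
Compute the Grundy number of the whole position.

6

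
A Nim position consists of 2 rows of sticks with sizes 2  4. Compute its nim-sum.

Nim-sum: 2 XOR 4 = 6.

6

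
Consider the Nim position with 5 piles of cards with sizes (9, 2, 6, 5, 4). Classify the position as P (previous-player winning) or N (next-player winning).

N-position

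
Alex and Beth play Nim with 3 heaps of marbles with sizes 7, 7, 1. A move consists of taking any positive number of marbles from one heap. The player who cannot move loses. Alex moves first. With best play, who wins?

In binary:
  111  (7)
  111  (7)
  001  (1)
  ---
  001  (1)
The nim-sum is 1 ≠ 0, so this is an N-position: the player to move can win; Alex has a winning move.

Alex wins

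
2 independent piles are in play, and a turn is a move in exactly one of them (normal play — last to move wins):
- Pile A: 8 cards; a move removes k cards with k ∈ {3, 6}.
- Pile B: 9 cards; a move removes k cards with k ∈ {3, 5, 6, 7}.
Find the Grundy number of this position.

Build the Grundy sequence for pile A with g(k) = mex{g(k−s) : s ∈ {3, 6}, s ≤ k}:
g(0) = mex{} = 0
g(1) = mex{} = 0
g(2) = mex{} = 0
g(3) = mex{0} = 1
g(4) = mex{0} = 1
g(5) = mex{0} = 1
g(6) = mex{0,1} = 2
g(7) = mex{0,1} = 2
g(8) = mex{0,1} = 2
So g(8) = 2.
Grundy values for pile B (subtraction set {3, 5, 6, 7}):
k:     0  1  2  3  4  5  6  7  8  9
g(k):  0  0  0  1  1  1  2  2  2  3
So g(9) = 3.
The value of a disjunctive sum is the nim-sum of the parts.
Combined value = 2 XOR 3 = 1.

1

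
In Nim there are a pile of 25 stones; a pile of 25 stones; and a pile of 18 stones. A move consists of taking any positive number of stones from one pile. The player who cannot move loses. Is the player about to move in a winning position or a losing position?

Compute the nim-sum pairwise:
25 ^ 25 = 0
0 ^ 18 = 18
The nim-sum is 18 ≠ 0, so this is an N-position: the player to move can win.

Winning position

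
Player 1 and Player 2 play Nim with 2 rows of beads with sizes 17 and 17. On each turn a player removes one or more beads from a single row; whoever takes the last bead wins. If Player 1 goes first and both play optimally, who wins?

Nim-sum: 17 ^ 17 = 0.
The nim-sum is 0, so this is a P-position: the player to move is in a losing position under optimal play; Player 1 is about to move from it and so loses — Player 2 wins.

Player 2 wins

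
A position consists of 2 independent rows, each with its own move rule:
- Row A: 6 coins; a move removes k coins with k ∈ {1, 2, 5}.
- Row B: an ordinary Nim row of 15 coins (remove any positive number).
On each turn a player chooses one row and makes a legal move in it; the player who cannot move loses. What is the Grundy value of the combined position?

15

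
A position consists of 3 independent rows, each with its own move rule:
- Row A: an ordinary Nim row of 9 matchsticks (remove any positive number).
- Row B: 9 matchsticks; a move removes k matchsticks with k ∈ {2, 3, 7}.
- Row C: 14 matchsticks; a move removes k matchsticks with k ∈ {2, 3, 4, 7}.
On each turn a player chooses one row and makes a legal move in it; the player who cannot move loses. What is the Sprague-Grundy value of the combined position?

10

Row A is a plain Nim row of size 9, so its Grundy value is 9.
Grundy values for row B (subtraction set {2, 3, 7}):
k:     0  1  2  3  4  5  6  7  8  9
g(k):  0  0  1  1  2  0  0  1  1  2
So g(9) = 2.
For row C, compute g(0), g(1), … with moves {2, 3, 4, 7}:
g(0) = mex{} = 0
g(1) = mex{} = 0
g(2) = mex{0} = 1
g(3) = mex{0} = 1
g(4) = mex{0,1} = 2
g(5) = mex{0,1} = 2
g(6) = mex{1,2} = 0
g(7) = mex{0,1,2} = 3
g(8) = mex{0,2} = 1
g(9) = mex{0,1,2,3} = 4
g(10) = mex{0,1,3} = 2
g(11) = mex{1,2,3,4} = 0
g(12) = mex{1,2,4} = 0
g(13) = mex{0,2,4} = 1
g(14) = mex{0,2,3} = 1
So g(14) = 1.
By the Sprague-Grundy theorem, the Grundy value of a sum of independent games is the XOR of the component values.
Combined value = 9 XOR 2 XOR 1 = 10.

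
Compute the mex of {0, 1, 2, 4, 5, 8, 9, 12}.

The values 0, 1, 2 are all present; 3 is the first non-negative integer missing from the set.

3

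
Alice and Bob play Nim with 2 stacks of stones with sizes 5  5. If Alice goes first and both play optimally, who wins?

In binary:
  101  (5)
  101  (5)
  ---
  000  (0)
The nim-sum is 0, so this is a P-position: the player to move is in a losing position under optimal play; Alice is about to move from it and so loses — Bob wins.

Bob wins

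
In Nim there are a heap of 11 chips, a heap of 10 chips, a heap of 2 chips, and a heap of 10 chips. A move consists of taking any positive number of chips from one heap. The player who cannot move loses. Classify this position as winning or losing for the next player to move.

Nim-sum: 11 XOR 10 XOR 2 XOR 10 = 9.
The nim-sum is 9 ≠ 0, so this is an N-position: the player to move can win.

Winning position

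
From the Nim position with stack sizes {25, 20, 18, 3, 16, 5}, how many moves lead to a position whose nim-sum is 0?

1

Compute the nim-sum pairwise:
25 ^ 20 = 13
13 ^ 18 = 31
31 ^ 3 = 28
28 ^ 16 = 12
12 ^ 5 = 9
The overall nim-sum is X = 9. A stack of size p has a winning move iff p XOR X < p (reduce it to p XOR X).
  25: 25 XOR 9 = 16 < 25 — winning move (to 16).
  20: 20 XOR 9 = 29 ≥ 20 — no move.
  18: 18 XOR 9 = 27 ≥ 18 — no move.
  3: 3 XOR 9 = 10 ≥ 3 — no move.
  16: 16 XOR 9 = 25 ≥ 16 — no move.
  5: 5 XOR 9 = 12 ≥ 5 — no move.
That gives 1 winning move.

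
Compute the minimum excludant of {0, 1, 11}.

2

The values 0, 1 are all present; 2 is the first non-negative integer missing from the set.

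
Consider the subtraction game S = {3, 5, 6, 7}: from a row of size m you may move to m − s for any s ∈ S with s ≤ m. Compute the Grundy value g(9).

Build the Grundy sequence with g(k) = mex{g(k−s) : s ∈ {3, 5, 6, 7}, s ≤ k}:
g(0) = mex{} = 0
g(1) = mex{} = 0
g(2) = mex{} = 0
g(3) = mex{0} = 1
g(4) = mex{0} = 1
g(5) = mex{0} = 1
g(6) = mex{0,1} = 2
g(7) = mex{0,1} = 2
g(8) = mex{0,1} = 2
g(9) = mex{0,1,2} = 3
So g(9) = 3.

3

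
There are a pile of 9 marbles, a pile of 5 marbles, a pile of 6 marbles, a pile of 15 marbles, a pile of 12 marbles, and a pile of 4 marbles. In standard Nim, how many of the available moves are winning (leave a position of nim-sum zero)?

Nim-sum: 9 XOR 5 XOR 6 XOR 15 XOR 12 XOR 4 = 13.
The overall nim-sum is X = 13. A pile of size p has a winning move iff p XOR X < p (reduce it to p XOR X).
  9: 9 XOR 13 = 4 < 9 — winning move (to 4).
  5: 5 XOR 13 = 8 ≥ 5 — no move.
  6: 6 XOR 13 = 11 ≥ 6 — no move.
  15: 15 XOR 13 = 2 < 15 — winning move (to 2).
  12: 12 XOR 13 = 1 < 12 — winning move (to 1).
  4: 4 XOR 13 = 9 ≥ 4 — no move.
That gives 3 winning moves.

3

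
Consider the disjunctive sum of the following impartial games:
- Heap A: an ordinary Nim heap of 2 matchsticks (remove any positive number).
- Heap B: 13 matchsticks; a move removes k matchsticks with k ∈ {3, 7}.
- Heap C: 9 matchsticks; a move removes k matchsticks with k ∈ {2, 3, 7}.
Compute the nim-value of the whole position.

1

Heap A is a plain Nim heap of size 2, so its Grundy value is 2.
Build the Grundy sequence for heap B with g(k) = mex{g(k−s) : s ∈ {3, 7}, s ≤ k}:
k:     0  1  2  3  4  5  6  7  8  9 10 11 12 13
g(k):  0  0  0  1  1  1  0  2  2  1  0  0  0  1
So g(13) = 1.
Build the Grundy sequence for heap C with g(k) = mex{g(k−s) : s ∈ {2, 3, 7}, s ≤ k}:
g(0) = mex{} = 0
g(1) = mex{} = 0
g(2) = mex{0} = 1
g(3) = mex{0} = 1
g(4) = mex{0,1} = 2
g(5) = mex{1} = 0
g(6) = mex{1,2} = 0
g(7) = mex{0,2} = 1
g(8) = mex{0} = 1
g(9) = mex{0,1} = 2
So g(9) = 2.
By the Sprague-Grundy theorem, the Grundy value of a sum of independent games is the XOR of the component values.
Combined value = 2 XOR 1 XOR 2 = 1.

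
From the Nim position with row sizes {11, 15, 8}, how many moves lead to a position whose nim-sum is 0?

Write each in binary and XOR column by column:
  1011  (11)
  1111  (15)
  1000  (8)
  ----
  1100  (12)
The overall nim-sum is X = 12. A row of size p has a winning move iff p XOR X < p (reduce it to p XOR X).
  11: 11 XOR 12 = 7 < 11 — winning move (to 7).
  15: 15 XOR 12 = 3 < 15 — winning move (to 3).
  8: 8 XOR 12 = 4 < 8 — winning move (to 4).
That gives 3 winning moves.

3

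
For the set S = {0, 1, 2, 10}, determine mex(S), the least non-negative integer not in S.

3

The values 0, 1, 2 are all present; 3 is the first non-negative integer missing from the set.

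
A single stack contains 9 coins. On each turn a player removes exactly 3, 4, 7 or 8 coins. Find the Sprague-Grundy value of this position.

Build the Grundy sequence with g(k) = mex{g(k−s) : s ∈ {3, 4, 7, 8}, s ≤ k}:
k:     0  1  2  3  4  5  6  7  8  9
g(k):  0  0  0  1  1  1  2  2  2  3
So g(9) = 3.

3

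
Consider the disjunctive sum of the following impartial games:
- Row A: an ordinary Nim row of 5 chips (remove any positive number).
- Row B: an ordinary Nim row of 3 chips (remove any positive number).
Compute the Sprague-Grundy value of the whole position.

6

Row A is a plain Nim row of size 5, so its Grundy value is 5.
Row B is a plain Nim row of size 3, so its Grundy value is 3.
By the Sprague-Grundy theorem, the Grundy value of a sum of independent games is the XOR of the component values.
Combined value = 5 ⊕ 3 = 6.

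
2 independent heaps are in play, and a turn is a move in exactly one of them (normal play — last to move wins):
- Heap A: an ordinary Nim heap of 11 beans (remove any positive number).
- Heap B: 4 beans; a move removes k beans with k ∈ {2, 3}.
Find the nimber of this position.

9

Heap A is a plain Nim heap of size 11, so its Grundy value is 11.
Grundy values for heap B (subtraction set {2, 3}):
k:     0  1  2  3  4
g(k):  0  0  1  1  2
So g(4) = 2.
The value of a disjunctive sum is the nim-sum of the parts.
Combined value = 11 XOR 2 = 9.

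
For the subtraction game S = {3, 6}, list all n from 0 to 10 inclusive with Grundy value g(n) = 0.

Compute g(0), g(1), … for moves {3, 6}:
k:     0  1  2  3  4  5  6  7  8  9 10
g(k):  0  0  0  1  1  1  2  2  2  0  0
The P-positions (g = 0) in 0..10 are 0, 1, 2, 9, 10.

0, 1, 2, 9, 10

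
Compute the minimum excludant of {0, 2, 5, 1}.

The values 0, 1, 2 are all present; 3 is the first non-negative integer missing from the set.

3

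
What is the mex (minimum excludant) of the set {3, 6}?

0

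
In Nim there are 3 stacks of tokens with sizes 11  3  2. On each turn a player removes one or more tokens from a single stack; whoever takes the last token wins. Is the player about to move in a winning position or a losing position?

Compute the nim-sum pairwise:
11 ⊕ 3 = 8
8 ⊕ 2 = 10
The nim-sum is 10 ≠ 0, so this is an N-position: the player to move can win.

Winning position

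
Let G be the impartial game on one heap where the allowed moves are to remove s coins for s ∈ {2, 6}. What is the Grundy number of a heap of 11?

1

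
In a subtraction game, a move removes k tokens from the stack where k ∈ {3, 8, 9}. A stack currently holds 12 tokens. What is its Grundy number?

Grundy values for subtraction set {3, 8, 9}:
k:     0  1  2  3  4  5  6  7  8  9 10 11 12
g(k):  0  0  0  1  1  1  0  0  2  1  1  3  0
So g(12) = 0.

0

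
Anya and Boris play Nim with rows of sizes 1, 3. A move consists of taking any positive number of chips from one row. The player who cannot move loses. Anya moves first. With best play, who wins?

Bitwise XOR of the heap sizes:
  01  (1)
  11  (3)
  --
  10  (2)
The nim-sum is 2 ≠ 0, so this is an N-position: the player to move can win; Anya has a winning move.

Anya wins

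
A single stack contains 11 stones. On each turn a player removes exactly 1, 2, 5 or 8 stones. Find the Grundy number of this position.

2

Compute g(0), g(1), … for moves {1, 2, 5, 8}:
k:     0  1  2  3  4  5  6  7  8  9 10 11
g(k):  0  1  2  0  1  2  0  1  2  0  1  2
So g(11) = 2.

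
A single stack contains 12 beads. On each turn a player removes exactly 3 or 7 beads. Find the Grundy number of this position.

0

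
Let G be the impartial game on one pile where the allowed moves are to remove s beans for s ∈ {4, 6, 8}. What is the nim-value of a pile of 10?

Grundy values for subtraction set {4, 6, 8}:
k:     0  1  2  3  4  5  6  7  8  9 10
g(k):  0  0  0  0  1  1  1  1  2  2  2
So g(10) = 2.

2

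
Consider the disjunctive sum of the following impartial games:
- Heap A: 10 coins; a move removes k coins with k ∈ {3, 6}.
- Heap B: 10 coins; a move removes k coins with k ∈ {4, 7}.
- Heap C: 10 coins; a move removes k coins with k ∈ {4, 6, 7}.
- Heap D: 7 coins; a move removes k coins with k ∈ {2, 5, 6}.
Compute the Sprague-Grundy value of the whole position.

3

Build the Grundy sequence for heap A with g(k) = mex{g(k−s) : s ∈ {3, 6}, s ≤ k}:
k:     0  1  2  3  4  5  6  7  8  9 10
g(k):  0  0  0  1  1  1  2  2  2  0  0
So g(10) = 0.
Grundy values for heap B (subtraction set {4, 7}):
g(0) = mex{} = 0
g(1) = mex{} = 0
g(2) = mex{} = 0
g(3) = mex{} = 0
g(4) = mex{0} = 1
g(5) = mex{0} = 1
g(6) = mex{0} = 1
g(7) = mex{0} = 1
g(8) = mex{0,1} = 2
g(9) = mex{0,1} = 2
g(10) = mex{0,1} = 2
So g(10) = 2.
Build the Grundy sequence for heap C with g(k) = mex{g(k−s) : s ∈ {4, 6, 7}, s ≤ k}:
g(0) = mex{} = 0
g(1) = mex{} = 0
g(2) = mex{} = 0
g(3) = mex{} = 0
g(4) = mex{0} = 1
g(5) = mex{0} = 1
g(6) = mex{0} = 1
g(7) = mex{0} = 1
g(8) = mex{0,1} = 2
g(9) = mex{0,1} = 2
g(10) = mex{0,1} = 2
So g(10) = 2.
Build the Grundy sequence for heap D with g(k) = mex{g(k−s) : s ∈ {2, 5, 6}, s ≤ k}:
k:     0  1  2  3  4  5  6  7
g(k):  0  0  1  1  0  2  1  3
So g(7) = 3.
By the Sprague-Grundy theorem, the Grundy value of a sum of independent games is the XOR of the component values.
Combined value = 0 XOR 2 XOR 2 XOR 3 = 3.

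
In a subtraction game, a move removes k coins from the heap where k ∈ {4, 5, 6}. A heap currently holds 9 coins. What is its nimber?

2

Build the Grundy sequence with g(k) = mex{g(k−s) : s ∈ {4, 5, 6}, s ≤ k}:
g(0) = mex{} = 0
g(1) = mex{} = 0
g(2) = mex{} = 0
g(3) = mex{} = 0
g(4) = mex{0} = 1
g(5) = mex{0} = 1
g(6) = mex{0} = 1
g(7) = mex{0} = 1
g(8) = mex{0,1} = 2
g(9) = mex{0,1} = 2
So g(9) = 2.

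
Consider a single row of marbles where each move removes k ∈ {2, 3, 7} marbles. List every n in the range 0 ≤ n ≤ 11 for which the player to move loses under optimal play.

0, 1, 5, 6, 10, 11

Grundy values for subtraction set {2, 3, 7}:
k:     0  1  2  3  4  5  6  7  8  9 10 11
g(k):  0  0  1  1  2  0  0  1  1  2  0  0
The P-positions (g = 0) in 0..11 are 0, 1, 5, 6, 10, 11.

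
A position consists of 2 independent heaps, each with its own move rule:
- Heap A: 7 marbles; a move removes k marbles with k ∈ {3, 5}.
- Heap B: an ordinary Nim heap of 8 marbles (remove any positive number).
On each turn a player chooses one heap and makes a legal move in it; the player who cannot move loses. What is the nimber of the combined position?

Build the Grundy sequence for heap A with g(k) = mex{g(k−s) : s ∈ {3, 5}, s ≤ k}:
k:     0  1  2  3  4  5  6  7
g(k):  0  0  0  1  1  1  2  2
So g(7) = 2.
Heap B is a plain Nim heap of size 8, so its Grundy value is 8.
The value of a disjunctive sum is the nim-sum of the parts.
Combined value = 2 XOR 8 = 10.

10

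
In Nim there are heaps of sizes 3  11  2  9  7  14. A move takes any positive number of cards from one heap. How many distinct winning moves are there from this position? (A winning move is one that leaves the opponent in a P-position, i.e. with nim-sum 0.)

Write each in binary and XOR column by column:
  0011  (3)
  1011  (11)
  0010  (2)
  1001  (9)
  0111  (7)
  1110  (14)
  ----
  1010  (10)
The overall nim-sum is X = 10. A heap of size p has a winning move iff p XOR X < p (reduce it to p XOR X).
  3: 3 XOR 10 = 9 ≥ 3 — no move.
  11: 11 XOR 10 = 1 < 11 — winning move (to 1).
  2: 2 XOR 10 = 8 ≥ 2 — no move.
  9: 9 XOR 10 = 3 < 9 — winning move (to 3).
  7: 7 XOR 10 = 13 ≥ 7 — no move.
  14: 14 XOR 10 = 4 < 14 — winning move (to 4).
That gives 3 winning moves.

3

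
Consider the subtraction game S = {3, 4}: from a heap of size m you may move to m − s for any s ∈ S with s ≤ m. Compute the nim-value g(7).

0

Compute g(0), g(1), … for moves {3, 4}:
g(0) = mex{} = 0
g(1) = mex{} = 0
g(2) = mex{} = 0
g(3) = mex{0} = 1
g(4) = mex{0} = 1
g(5) = mex{0} = 1
g(6) = mex{0,1} = 2
g(7) = mex{1} = 0
So g(7) = 0.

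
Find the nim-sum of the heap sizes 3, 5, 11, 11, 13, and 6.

13

Bitwise XOR of the heap sizes:
  0011  (3)
  0101  (5)
  1011  (11)
  1011  (11)
  1101  (13)
  0110  (6)
  ----
  1101  (13)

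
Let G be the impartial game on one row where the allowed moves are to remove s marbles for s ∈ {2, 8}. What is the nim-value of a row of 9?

Grundy values for subtraction set {2, 8}:
k:     0  1  2  3  4  5  6  7  8  9
g(k):  0  0  1  1  0  0  1  1  2  2
So g(9) = 2.

2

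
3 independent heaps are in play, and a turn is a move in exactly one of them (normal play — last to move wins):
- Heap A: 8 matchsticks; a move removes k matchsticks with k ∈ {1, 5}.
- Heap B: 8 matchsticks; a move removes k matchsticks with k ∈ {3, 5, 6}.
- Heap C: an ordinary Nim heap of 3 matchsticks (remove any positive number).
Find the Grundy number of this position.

Grundy values for heap A (subtraction set {1, 5}):
g(0) = mex{} = 0
g(1) = mex{0} = 1
g(2) = mex{1} = 0
g(3) = mex{0} = 1
g(4) = mex{1} = 0
g(5) = mex{0} = 1
g(6) = mex{1} = 0
g(7) = mex{0} = 1
g(8) = mex{1} = 0
So g(8) = 0.
For heap B, compute g(0), g(1), … with moves {3, 5, 6}:
g(0) = mex{} = 0
g(1) = mex{} = 0
g(2) = mex{} = 0
g(3) = mex{0} = 1
g(4) = mex{0} = 1
g(5) = mex{0} = 1
g(6) = mex{0,1} = 2
g(7) = mex{0,1} = 2
g(8) = mex{0,1} = 2
So g(8) = 2.
Heap C is a plain Nim heap of size 3, so its Grundy value is 3.
The value of a disjunctive sum is the nim-sum of the parts.
Combined value = 0 ⊕ 2 ⊕ 3 = 1.

1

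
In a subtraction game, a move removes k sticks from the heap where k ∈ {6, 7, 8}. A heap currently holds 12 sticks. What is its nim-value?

2

Compute g(0), g(1), … for moves {6, 7, 8}:
k:     0  1  2  3  4  5  6  7  8  9 10 11 12
g(k):  0  0  0  0  0  0  1  1  1  1  1  1  2
So g(12) = 2.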